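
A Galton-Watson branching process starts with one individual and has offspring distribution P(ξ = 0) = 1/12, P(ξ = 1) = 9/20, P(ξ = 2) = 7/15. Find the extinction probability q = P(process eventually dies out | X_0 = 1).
q = 5/28

The pgf is f(s) = 1/12 + 9/20·s + 7/15·s². The extinction probability q is the smallest fixed point of f in [0, 1]. Setting s = f(s):
  7/15·s² + (9/20 − 1)·s + 1/12 = 0
  7/15·s² − (1/12 + 7/15)·s + 1/12 = 0
which factors as (s − 1)·(7/15·s − 1/12) = 0, giving roots s = 1 and s = (1/12)/(7/15) = 5/28.
Mean offspring μ = 9/20 + 2·7/15 = 83/60 > 1 (supercritical), so q < 1. The extinction probability is the smaller root: q = (1/12)/(7/15) = 5/28.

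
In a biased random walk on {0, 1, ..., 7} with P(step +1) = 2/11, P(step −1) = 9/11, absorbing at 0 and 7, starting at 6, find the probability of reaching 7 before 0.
P(hit 7 before 0) = (1 − (9/2)^6) / (1 − (9/2)^7) = 151822/683263

Let u_k denote P(reach 7 before 0 | start at k). Boundary: u_0 = 0, u_7 = 1. Recurrence: u_k = 2/11·u_{k+1} + 9/11·u_{k-1} for 1 ≤ k ≤ 6. Try u_k = A + B·r^k with r = q/p = (9/11)/(2/11) = 9/2. Substitution satisfies the recurrence; boundary conditions give:
  u_k = (1 − r^k) / (1 − r^N) = (1 − (9/2)^6) / (1 − (9/2)^7) = 151822/683263.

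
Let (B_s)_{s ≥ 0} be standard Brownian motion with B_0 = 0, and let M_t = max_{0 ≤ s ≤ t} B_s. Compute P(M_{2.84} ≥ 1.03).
P(M_{2.84} ≥ 1.03) = 2·P(B_{2.84} ≥ 1.03) = 2(1 − Φ(1.03/√2.84)) ≈ 0.5411

By the reflection principle for Brownian motion, P(M_t ≥ a) = 2 · P(B_t ≥ a) for a ≥ 0. Since B_t ~ N(0, t), P(B_t ≥ 1.03) = 1 − Φ(1.03/√t) = 1 − Φ(1.03/√2.84) = 1 − Φ(0.6112). So
  P(M_{2.84} ≥ 1.03) = 2(1 − Φ(0.6112)) ≈ 0.5411.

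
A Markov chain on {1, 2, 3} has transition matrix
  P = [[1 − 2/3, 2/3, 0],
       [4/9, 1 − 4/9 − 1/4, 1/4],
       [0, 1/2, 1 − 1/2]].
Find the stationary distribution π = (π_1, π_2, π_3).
π = (4/13, 6/13, 3/13)

This is a birth-death chain on three states, which satisfies detailed balance: π_1 · P_{12} = π_2 · P_{21} and π_2 · P_{23} = π_3 · P_{32}.
From π_1 · 2/3 = π_2 · 4/9: π_2/π_1 = (2/3)/(4/9) = 3/2.
From π_2 · 1/4 = π_3 · 1/2: π_3/π_2 = (1/4)/(1/2) = 1/2.
Take π_1 proportional to 1; then unnormalized π = (1, 3/2, 3/4). Normalize by dividing by the sum 13/4:
  π = (4/13, 6/13, 3/13).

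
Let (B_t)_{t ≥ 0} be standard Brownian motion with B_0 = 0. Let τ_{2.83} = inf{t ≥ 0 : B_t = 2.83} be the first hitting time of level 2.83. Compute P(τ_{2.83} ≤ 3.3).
P(τ_{2.83} ≤ 3.3) = 2(1 − Φ(2.83/√3.3)) = 2(1 − Φ(1.5579)) ≈ 0.1193

By the reflection principle for standard BM, P(τ_b ≤ t) = 2 · P(B_t ≥ b). Since B_t ~ N(0, t), P(B_t ≥ 2.83) = 1 − Φ(2.83/√t) = 1 − Φ(2.83/√3.3) = 1 − Φ(1.5579) ≈ 0.05963. Doubling: P(τ_{2.83} ≤ 3.3) ≈ 2 · 0.05963 = 0.11926 ≈ 0.1193.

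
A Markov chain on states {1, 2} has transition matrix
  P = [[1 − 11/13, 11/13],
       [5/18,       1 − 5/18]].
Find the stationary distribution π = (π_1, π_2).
π_1 = 65/263, π_2 = 198/263

Solve πP = π with π_1 + π_2 = 1. From πP = π: π_1 · (1 − 11/13) + π_2 · 5/18 = π_1 ⇒ π_2 · 5/18 = π_1 · 11/13 ⇒ π_2/π_1 = (11/13)/(5/18) = 198/65. Together with π_1 + π_2 = 1:
  π_1 = (5/18)/(11/13 + 5/18) = (5/18)/(263/234) = 65/263,
  π_2 = (11/13)/(11/13 + 5/18) = (11/13)/(263/234) = 198/263.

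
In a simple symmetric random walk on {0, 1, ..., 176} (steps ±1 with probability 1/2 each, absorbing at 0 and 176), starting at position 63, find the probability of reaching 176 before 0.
P(hit 176 before 0) = 63/176

Let u_k = P(hit 176 before 0 | start at k). Then u_0 = 0, u_176 = 1, and u_k = u_{k-1}/2 + u_{k+1}/2 for 1 ≤ k ≤ 175. This harmonic recurrence is solved by u_k = k/176, giving u_63 = 63/176.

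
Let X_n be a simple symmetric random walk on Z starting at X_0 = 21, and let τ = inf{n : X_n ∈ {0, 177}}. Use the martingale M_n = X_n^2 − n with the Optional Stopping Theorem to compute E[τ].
E[τ] = 3276

M_n = X_n^2 − n is a martingale (since E[X_{n+1}^2 | F_n] = X_n^2 + 1). By OST (τ has finite mean in a bounded region), E[M_τ] = E[M_0] = X_0^2 − 0 = 21^2 = 441. Also E[M_τ] = E[X_τ^2] − E[τ]. The walk exits at 0 or 177, with P(hit 177 first) = 21/177, so E[X_τ^2] = 177^2 · 21/177 + 0 = 3717. Thus E[τ] = E[X_τ^2] − E[M_τ] = 3717 − 441 = 3276 = 21(177 − 21) = 3276.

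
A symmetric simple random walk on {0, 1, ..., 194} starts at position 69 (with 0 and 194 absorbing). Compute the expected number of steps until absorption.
E[τ | X_0 = 69] = 8625

Let v_k = E[τ | X_0 = k]. Boundary: v_0 = v_194 = 0. Recurrence: v_k = 1 + (v_{k-1} + v_{k+1})/2 for 1 ≤ k ≤ 193. The particular solution to v_k − (v_{k-1} + v_{k+1})/2 = 1 is v_k = −k^2. Adding homogeneous solution A + B k and matching boundaries gives v_k = k (194 − k). Substituting k = 69: v_69 = 69 · 125 = 8625.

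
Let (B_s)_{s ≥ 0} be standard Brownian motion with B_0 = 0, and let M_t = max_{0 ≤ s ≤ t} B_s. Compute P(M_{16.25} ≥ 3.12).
P(M_{16.25} ≥ 3.12) = 2·P(B_{16.25} ≥ 3.12) = 2(1 − Φ(3.12/√16.25)) ≈ 0.4389

By the reflection principle for Brownian motion, P(M_t ≥ a) = 2 · P(B_t ≥ a) for a ≥ 0. Since B_t ~ N(0, t), P(B_t ≥ 3.12) = 1 − Φ(3.12/√t) = 1 − Φ(3.12/√16.25) = 1 − Φ(0.7740). So
  P(M_{16.25} ≥ 3.12) = 2(1 − Φ(0.7740)) ≈ 0.4389.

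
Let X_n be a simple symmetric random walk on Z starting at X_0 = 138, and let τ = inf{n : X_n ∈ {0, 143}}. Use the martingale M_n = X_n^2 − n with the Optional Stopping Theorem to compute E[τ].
E[τ] = 690

M_n = X_n^2 − n is a martingale (since E[X_{n+1}^2 | F_n] = X_n^2 + 1). By OST (τ has finite mean in a bounded region), E[M_τ] = E[M_0] = X_0^2 − 0 = 138^2 = 19044. Also E[M_τ] = E[X_τ^2] − E[τ]. The walk exits at 0 or 143, with P(hit 143 first) = 138/143, so E[X_τ^2] = 143^2 · 138/143 + 0 = 19734. Thus E[τ] = E[X_τ^2] − E[M_τ] = 19734 − 19044 = 690 = 138(143 − 138) = 690.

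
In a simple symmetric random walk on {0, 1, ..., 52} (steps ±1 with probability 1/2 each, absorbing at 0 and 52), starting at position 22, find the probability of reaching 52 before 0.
P(hit 52 before 0) = 22/52 = 11/26

Let u_k = P(hit 52 before 0 | start at k). Then u_0 = 0, u_52 = 1, and u_k = u_{k-1}/2 + u_{k+1}/2 for 1 ≤ k ≤ 51. This harmonic recurrence is solved by u_k = k/52, giving u_22 = 22/52 = 11/26.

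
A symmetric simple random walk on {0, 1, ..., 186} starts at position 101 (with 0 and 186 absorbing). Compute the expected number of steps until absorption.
E[τ | X_0 = 101] = 8585

Let v_k = E[τ | X_0 = k]. Boundary: v_0 = v_186 = 0. Recurrence: v_k = 1 + (v_{k-1} + v_{k+1})/2 for 1 ≤ k ≤ 185. The particular solution to v_k − (v_{k-1} + v_{k+1})/2 = 1 is v_k = −k^2. Adding homogeneous solution A + B k and matching boundaries gives v_k = k (186 − k). Substituting k = 101: v_101 = 101 · 85 = 8585.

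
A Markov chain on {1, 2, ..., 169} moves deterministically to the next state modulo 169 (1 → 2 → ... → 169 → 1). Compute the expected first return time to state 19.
E[T_19 | X_0 = 19] = 169

The chain cycles deterministically, so starting at state 19 it returns in exactly 169 steps. Equivalently, the stationary distribution is uniform π_j = 1/169 for every state j, so by Kac's formula E[T_19] = 1/π_19 = 169.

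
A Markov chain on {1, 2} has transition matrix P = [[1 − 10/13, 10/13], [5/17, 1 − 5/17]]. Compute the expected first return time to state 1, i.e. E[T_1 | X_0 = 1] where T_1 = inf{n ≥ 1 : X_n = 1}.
E[T_1 | X_0 = 1] = 1/π_1 = 47/13

For an irreducible recurrent Markov chain with stationary distribution π, E[T_i | X_0 = i] = 1/π_i (Kac's formula). Here π_1 = (5/17)/(10/13 + 5/17) = (5/17)/(235/221) = 13/47, so E[T_1 | X_0 = 1] = 1/π_1 = (10/13 + 5/17)/(5/17) = (235/221)/(5/17) = 47/13.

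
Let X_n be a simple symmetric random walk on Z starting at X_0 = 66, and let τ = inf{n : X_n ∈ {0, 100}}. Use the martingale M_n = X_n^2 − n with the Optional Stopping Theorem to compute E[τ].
E[τ] = 2244

M_n = X_n^2 − n is a martingale (since E[X_{n+1}^2 | F_n] = X_n^2 + 1). By OST (τ has finite mean in a bounded region), E[M_τ] = E[M_0] = X_0^2 − 0 = 66^2 = 4356. Also E[M_τ] = E[X_τ^2] − E[τ]. The walk exits at 0 or 100, with P(hit 100 first) = 66/100, so E[X_τ^2] = 100^2 · 66/100 + 0 = 6600. Thus E[τ] = E[X_τ^2] − E[M_τ] = 6600 − 4356 = 2244 = 66(100 − 66) = 2244.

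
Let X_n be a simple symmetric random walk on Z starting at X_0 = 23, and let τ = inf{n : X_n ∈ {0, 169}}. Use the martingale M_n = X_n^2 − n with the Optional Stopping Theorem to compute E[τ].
E[τ] = 3358

M_n = X_n^2 − n is a martingale (since E[X_{n+1}^2 | F_n] = X_n^2 + 1). By OST (τ has finite mean in a bounded region), E[M_τ] = E[M_0] = X_0^2 − 0 = 23^2 = 529. Also E[M_τ] = E[X_τ^2] − E[τ]. The walk exits at 0 or 169, with P(hit 169 first) = 23/169, so E[X_τ^2] = 169^2 · 23/169 + 0 = 3887. Thus E[τ] = E[X_τ^2] − E[M_τ] = 3887 − 529 = 3358 = 23(169 − 23) = 3358.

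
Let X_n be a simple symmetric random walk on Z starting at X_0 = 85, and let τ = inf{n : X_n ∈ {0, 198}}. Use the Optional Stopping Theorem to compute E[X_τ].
E[X_τ] = 85

X_n is a martingale and τ is a bounded-mean stopping time (indeed τ is finite a.s. with bounded expectation since the walk is in a bounded region). By the OST, E[X_τ] = E[X_0] = 85. Equivalently: E[X_τ] = 198 · P(hit 198 first) + 0 · P(hit 0 first) = 198 · (85/198) = 85.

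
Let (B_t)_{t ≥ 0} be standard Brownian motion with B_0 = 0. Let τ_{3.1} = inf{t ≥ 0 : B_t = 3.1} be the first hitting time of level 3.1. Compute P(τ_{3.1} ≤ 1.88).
P(τ_{3.1} ≤ 1.88) = 2(1 − Φ(3.1/√1.88)) = 2(1 − Φ(2.2609)) ≈ 0.0238

By the reflection principle for standard BM, P(τ_b ≤ t) = 2 · P(B_t ≥ b). Since B_t ~ N(0, t), P(B_t ≥ 3.1) = 1 − Φ(3.1/√t) = 1 − Φ(3.1/√1.88) = 1 − Φ(2.2609) ≈ 0.01188. Doubling: P(τ_{3.1} ≤ 1.88) ≈ 2 · 0.01188 = 0.02376 ≈ 0.0238.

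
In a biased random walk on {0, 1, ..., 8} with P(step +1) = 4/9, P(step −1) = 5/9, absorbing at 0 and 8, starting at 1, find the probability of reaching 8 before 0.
P(hit 8 before 0) = (1 − (5/4)^1) / (1 − (5/4)^8) = 16384/325089

Let u_k denote P(reach 8 before 0 | start at k). Boundary: u_0 = 0, u_8 = 1. Recurrence: u_k = 4/9·u_{k+1} + 5/9·u_{k-1} for 1 ≤ k ≤ 7. Try u_k = A + B·r^k with r = q/p = (5/9)/(4/9) = 5/4. Substitution satisfies the recurrence; boundary conditions give:
  u_k = (1 − r^k) / (1 − r^N) = (1 − (5/4)^1) / (1 − (5/4)^8) = 16384/325089.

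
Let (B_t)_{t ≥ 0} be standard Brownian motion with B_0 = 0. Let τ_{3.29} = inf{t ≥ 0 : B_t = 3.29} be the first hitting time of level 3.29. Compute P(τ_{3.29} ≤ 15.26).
P(τ_{3.29} ≤ 15.26) = 2(1 − Φ(3.29/√15.26)) = 2(1 − Φ(0.8422)) ≈ 0.3997

By the reflection principle for standard BM, P(τ_b ≤ t) = 2 · P(B_t ≥ b). Since B_t ~ N(0, t), P(B_t ≥ 3.29) = 1 − Φ(3.29/√t) = 1 − Φ(3.29/√15.26) = 1 − Φ(0.8422) ≈ 0.19984. Doubling: P(τ_{3.29} ≤ 15.26) ≈ 2 · 0.19984 = 0.39968 ≈ 0.3997.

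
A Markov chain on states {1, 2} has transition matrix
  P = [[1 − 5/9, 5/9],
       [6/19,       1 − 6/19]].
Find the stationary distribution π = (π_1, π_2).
π_1 = 54/149, π_2 = 95/149

Solve πP = π with π_1 + π_2 = 1. From πP = π: π_1 · (1 − 5/9) + π_2 · 6/19 = π_1 ⇒ π_2 · 6/19 = π_1 · 5/9 ⇒ π_2/π_1 = (5/9)/(6/19) = 95/54. Together with π_1 + π_2 = 1:
  π_1 = (6/19)/(5/9 + 6/19) = (6/19)/(149/171) = 54/149,
  π_2 = (5/9)/(5/9 + 6/19) = (5/9)/(149/171) = 95/149.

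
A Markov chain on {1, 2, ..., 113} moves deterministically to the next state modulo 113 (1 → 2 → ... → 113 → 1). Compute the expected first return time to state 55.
E[T_55 | X_0 = 55] = 113

The chain cycles deterministically, so starting at state 55 it returns in exactly 113 steps. Equivalently, the stationary distribution is uniform π_j = 1/113 for every state j, so by Kac's formula E[T_55] = 1/π_55 = 113.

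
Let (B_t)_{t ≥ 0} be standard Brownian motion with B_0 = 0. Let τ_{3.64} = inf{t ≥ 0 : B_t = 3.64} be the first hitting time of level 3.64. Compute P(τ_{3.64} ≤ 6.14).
P(τ_{3.64} ≤ 6.14) = 2(1 − Φ(3.64/√6.14)) = 2(1 − Φ(1.4690)) ≈ 0.1418

By the reflection principle for standard BM, P(τ_b ≤ t) = 2 · P(B_t ≥ b). Since B_t ~ N(0, t), P(B_t ≥ 3.64) = 1 − Φ(3.64/√t) = 1 − Φ(3.64/√6.14) = 1 − Φ(1.4690) ≈ 0.07092. Doubling: P(τ_{3.64} ≤ 6.14) ≈ 2 · 0.07092 = 0.14184 ≈ 0.1418.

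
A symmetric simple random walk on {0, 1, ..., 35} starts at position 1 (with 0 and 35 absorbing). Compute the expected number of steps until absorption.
E[τ | X_0 = 1] = 34

Let v_k = E[τ | X_0 = k]. Boundary: v_0 = v_35 = 0. Recurrence: v_k = 1 + (v_{k-1} + v_{k+1})/2 for 1 ≤ k ≤ 34. The particular solution to v_k − (v_{k-1} + v_{k+1})/2 = 1 is v_k = −k^2. Adding homogeneous solution A + B k and matching boundaries gives v_k = k (35 − k). Substituting k = 1: v_1 = 1 · 34 = 34.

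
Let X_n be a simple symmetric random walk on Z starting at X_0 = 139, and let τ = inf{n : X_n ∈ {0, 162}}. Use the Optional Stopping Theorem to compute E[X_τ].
E[X_τ] = 139

X_n is a martingale and τ is a bounded-mean stopping time (indeed τ is finite a.s. with bounded expectation since the walk is in a bounded region). By the OST, E[X_τ] = E[X_0] = 139. Equivalently: E[X_τ] = 162 · P(hit 162 first) + 0 · P(hit 0 first) = 162 · (139/162) = 139.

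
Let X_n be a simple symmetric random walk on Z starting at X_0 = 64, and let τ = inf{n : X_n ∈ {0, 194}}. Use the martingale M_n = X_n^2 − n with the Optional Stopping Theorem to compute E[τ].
E[τ] = 8320

M_n = X_n^2 − n is a martingale (since E[X_{n+1}^2 | F_n] = X_n^2 + 1). By OST (τ has finite mean in a bounded region), E[M_τ] = E[M_0] = X_0^2 − 0 = 64^2 = 4096. Also E[M_τ] = E[X_τ^2] − E[τ]. The walk exits at 0 or 194, with P(hit 194 first) = 64/194, so E[X_τ^2] = 194^2 · 64/194 + 0 = 12416. Thus E[τ] = E[X_τ^2] − E[M_τ] = 12416 − 4096 = 8320 = 64(194 − 64) = 8320.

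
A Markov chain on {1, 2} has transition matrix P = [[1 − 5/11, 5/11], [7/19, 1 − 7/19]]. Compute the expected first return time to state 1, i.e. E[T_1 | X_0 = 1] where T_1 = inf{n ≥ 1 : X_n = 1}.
E[T_1 | X_0 = 1] = 1/π_1 = 172/77

For an irreducible recurrent Markov chain with stationary distribution π, E[T_i | X_0 = i] = 1/π_i (Kac's formula). Here π_1 = (7/19)/(5/11 + 7/19) = (7/19)/(172/209) = 77/172, so E[T_1 | X_0 = 1] = 1/π_1 = (5/11 + 7/19)/(7/19) = (172/209)/(7/19) = 172/77.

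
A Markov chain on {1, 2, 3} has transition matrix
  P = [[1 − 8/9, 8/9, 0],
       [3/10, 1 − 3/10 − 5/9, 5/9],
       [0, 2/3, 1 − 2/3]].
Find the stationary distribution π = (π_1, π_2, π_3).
π = (81/521, 240/521, 200/521)

This is a birth-death chain on three states, which satisfies detailed balance: π_1 · P_{12} = π_2 · P_{21} and π_2 · P_{23} = π_3 · P_{32}.
From π_1 · 8/9 = π_2 · 3/10: π_2/π_1 = (8/9)/(3/10) = 80/27.
From π_2 · 5/9 = π_3 · 2/3: π_3/π_2 = (5/9)/(2/3) = 5/6.
Take π_1 proportional to 1; then unnormalized π = (1, 80/27, 200/81). Normalize by dividing by the sum 521/81:
  π = (81/521, 240/521, 200/521).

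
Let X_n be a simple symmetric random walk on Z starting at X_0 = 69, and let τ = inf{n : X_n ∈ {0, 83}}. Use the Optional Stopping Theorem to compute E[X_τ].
E[X_τ] = 69

X_n is a martingale and τ is a bounded-mean stopping time (indeed τ is finite a.s. with bounded expectation since the walk is in a bounded region). By the OST, E[X_τ] = E[X_0] = 69. Equivalently: E[X_τ] = 83 · P(hit 83 first) + 0 · P(hit 0 first) = 83 · (69/83) = 69.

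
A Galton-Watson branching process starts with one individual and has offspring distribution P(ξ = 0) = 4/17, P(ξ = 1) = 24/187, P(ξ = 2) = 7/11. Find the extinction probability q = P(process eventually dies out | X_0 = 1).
q = 44/119

The pgf is f(s) = 4/17 + 24/187·s + 7/11·s². The extinction probability q is the smallest fixed point of f in [0, 1]. Setting s = f(s):
  7/11·s² + (24/187 − 1)·s + 4/17 = 0
  7/11·s² − (4/17 + 7/11)·s + 4/17 = 0
which factors as (s − 1)·(7/11·s − 4/17) = 0, giving roots s = 1 and s = (4/17)/(7/11) = 44/119.
Mean offspring μ = 24/187 + 2·7/11 = 262/187 > 1 (supercritical), so q < 1. The extinction probability is the smaller root: q = (4/17)/(7/11) = 44/119.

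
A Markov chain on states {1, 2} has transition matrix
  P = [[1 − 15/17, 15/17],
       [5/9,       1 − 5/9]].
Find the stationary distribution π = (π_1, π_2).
π_1 = 17/44, π_2 = 27/44

Solve πP = π with π_1 + π_2 = 1. From πP = π: π_1 · (1 − 15/17) + π_2 · 5/9 = π_1 ⇒ π_2 · 5/9 = π_1 · 15/17 ⇒ π_2/π_1 = (15/17)/(5/9) = 27/17. Together with π_1 + π_2 = 1:
  π_1 = (5/9)/(15/17 + 5/9) = (5/9)/(220/153) = 17/44,
  π_2 = (15/17)/(15/17 + 5/9) = (15/17)/(220/153) = 27/44.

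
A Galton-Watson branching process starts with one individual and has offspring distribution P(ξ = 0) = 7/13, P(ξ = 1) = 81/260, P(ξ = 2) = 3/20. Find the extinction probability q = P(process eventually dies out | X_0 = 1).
q = 1

Mean offspring μ = 0·7/13 + 1·81/260 + 2·3/20 = 159/260 ≤ 1. For μ ≤ 1 with offspring not concentrated at 1, the Galton-Watson process goes extinct almost surely, so q = 1.
(Algebraic check: The pgf is f(s) = 7/13 + 81/260·s + 3/20·s². The extinction probability q is the smallest fixed point of f in [0, 1]. Setting s = f(s):
  3/20·s² + (81/260 − 1)·s + 7/13 = 0
  3/20·s² − (7/13 + 3/20)·s + 7/13 = 0
which factors as (s − 1)·(3/20·s − 7/13) = 0, giving roots s = 1 and s = (7/13)/(3/20) = 140/39. Since 140/39 ≥ 1, the smallest root in [0, 1] is s = 1.)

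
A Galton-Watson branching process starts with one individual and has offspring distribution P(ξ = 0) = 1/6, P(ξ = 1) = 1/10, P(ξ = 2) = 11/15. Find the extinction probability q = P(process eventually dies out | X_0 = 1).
q = 5/22

The pgf is f(s) = 1/6 + 1/10·s + 11/15·s². The extinction probability q is the smallest fixed point of f in [0, 1]. Setting s = f(s):
  11/15·s² + (1/10 − 1)·s + 1/6 = 0
  11/15·s² − (1/6 + 11/15)·s + 1/6 = 0
which factors as (s − 1)·(11/15·s − 1/6) = 0, giving roots s = 1 and s = (1/6)/(11/15) = 5/22.
Mean offspring μ = 1/10 + 2·11/15 = 47/30 > 1 (supercritical), so q < 1. The extinction probability is the smaller root: q = (1/6)/(11/15) = 5/22.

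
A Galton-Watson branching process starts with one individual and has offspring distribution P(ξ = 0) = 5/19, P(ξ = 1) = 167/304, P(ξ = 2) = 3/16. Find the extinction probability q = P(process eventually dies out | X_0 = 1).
q = 1

Mean offspring μ = 0·5/19 + 1·167/304 + 2·3/16 = 281/304 ≤ 1. For μ ≤ 1 with offspring not concentrated at 1, the Galton-Watson process goes extinct almost surely, so q = 1.
(Algebraic check: The pgf is f(s) = 5/19 + 167/304·s + 3/16·s². The extinction probability q is the smallest fixed point of f in [0, 1]. Setting s = f(s):
  3/16·s² + (167/304 − 1)·s + 5/19 = 0
  3/16·s² − (5/19 + 3/16)·s + 5/19 = 0
which factors as (s − 1)·(3/16·s − 5/19) = 0, giving roots s = 1 and s = (5/19)/(3/16) = 80/57. Since 80/57 ≥ 1, the smallest root in [0, 1] is s = 1.)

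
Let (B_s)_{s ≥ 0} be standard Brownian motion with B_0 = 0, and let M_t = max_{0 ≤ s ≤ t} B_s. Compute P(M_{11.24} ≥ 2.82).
P(M_{11.24} ≥ 2.82) = 2·P(B_{11.24} ≥ 2.82) = 2(1 − Φ(2.82/√11.24)) ≈ 0.4003

By the reflection principle for Brownian motion, P(M_t ≥ a) = 2 · P(B_t ≥ a) for a ≥ 0. Since B_t ~ N(0, t), P(B_t ≥ 2.82) = 1 − Φ(2.82/√t) = 1 − Φ(2.82/√11.24) = 1 − Φ(0.8411). So
  P(M_{11.24} ≥ 2.82) = 2(1 − Φ(0.8411)) ≈ 0.4003.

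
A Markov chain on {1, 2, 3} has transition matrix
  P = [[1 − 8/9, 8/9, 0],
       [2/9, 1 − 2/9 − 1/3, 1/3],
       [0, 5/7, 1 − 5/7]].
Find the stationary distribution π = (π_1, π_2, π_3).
π = (15/103, 60/103, 28/103)

This is a birth-death chain on three states, which satisfies detailed balance: π_1 · P_{12} = π_2 · P_{21} and π_2 · P_{23} = π_3 · P_{32}.
From π_1 · 8/9 = π_2 · 2/9: π_2/π_1 = (8/9)/(2/9) = 4.
From π_2 · 1/3 = π_3 · 5/7: π_3/π_2 = (1/3)/(5/7) = 7/15.
Take π_1 proportional to 1; then unnormalized π = (1, 4, 28/15). Normalize by dividing by the sum 103/15:
  π = (15/103, 60/103, 28/103).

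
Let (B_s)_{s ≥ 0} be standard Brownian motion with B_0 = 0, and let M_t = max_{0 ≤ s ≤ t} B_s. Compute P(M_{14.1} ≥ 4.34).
P(M_{14.1} ≥ 4.34) = 2·P(B_{14.1} ≥ 4.34) = 2(1 − Φ(4.34/√14.1)) ≈ 0.2478

By the reflection principle for Brownian motion, P(M_t ≥ a) = 2 · P(B_t ≥ a) for a ≥ 0. Since B_t ~ N(0, t), P(B_t ≥ 4.34) = 1 − Φ(4.34/√t) = 1 − Φ(4.34/√14.1) = 1 − Φ(1.1558). So
  P(M_{14.1} ≥ 4.34) = 2(1 − Φ(1.1558)) ≈ 0.2478.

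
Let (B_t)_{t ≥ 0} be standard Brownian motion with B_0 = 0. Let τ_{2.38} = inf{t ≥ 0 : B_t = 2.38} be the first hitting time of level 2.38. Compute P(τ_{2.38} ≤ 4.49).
P(τ_{2.38} ≤ 4.49) = 2(1 − Φ(2.38/√4.49)) = 2(1 − Φ(1.1232)) ≈ 0.2614

By the reflection principle for standard BM, P(τ_b ≤ t) = 2 · P(B_t ≥ b). Since B_t ~ N(0, t), P(B_t ≥ 2.38) = 1 − Φ(2.38/√t) = 1 − Φ(2.38/√4.49) = 1 − Φ(1.1232) ≈ 0.13068. Doubling: P(τ_{2.38} ≤ 4.49) ≈ 2 · 0.13068 = 0.26136 ≈ 0.2614.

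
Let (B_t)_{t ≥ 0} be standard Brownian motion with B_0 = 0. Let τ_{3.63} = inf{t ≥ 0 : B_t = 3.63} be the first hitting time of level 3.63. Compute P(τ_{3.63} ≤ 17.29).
P(τ_{3.63} ≤ 17.29) = 2(1 − Φ(3.63/√17.29)) = 2(1 − Φ(0.8730)) ≈ 0.3827

By the reflection principle for standard BM, P(τ_b ≤ t) = 2 · P(B_t ≥ b). Since B_t ~ N(0, t), P(B_t ≥ 3.63) = 1 − Φ(3.63/√t) = 1 − Φ(3.63/√17.29) = 1 − Φ(0.8730) ≈ 0.19133. Doubling: P(τ_{3.63} ≤ 17.29) ≈ 2 · 0.19133 = 0.38266 ≈ 0.3827.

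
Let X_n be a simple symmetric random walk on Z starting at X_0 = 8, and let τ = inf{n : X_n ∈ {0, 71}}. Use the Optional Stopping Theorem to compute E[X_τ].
E[X_τ] = 8

X_n is a martingale and τ is a bounded-mean stopping time (indeed τ is finite a.s. with bounded expectation since the walk is in a bounded region). By the OST, E[X_τ] = E[X_0] = 8. Equivalently: E[X_τ] = 71 · P(hit 71 first) + 0 · P(hit 0 first) = 71 · (8/71) = 8.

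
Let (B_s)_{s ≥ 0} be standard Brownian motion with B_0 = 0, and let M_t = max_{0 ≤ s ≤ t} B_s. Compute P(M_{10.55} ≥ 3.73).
P(M_{10.55} ≥ 3.73) = 2·P(B_{10.55} ≥ 3.73) = 2(1 − Φ(3.73/√10.55)) ≈ 0.2508

By the reflection principle for Brownian motion, P(M_t ≥ a) = 2 · P(B_t ≥ a) for a ≥ 0. Since B_t ~ N(0, t), P(B_t ≥ 3.73) = 1 − Φ(3.73/√t) = 1 − Φ(3.73/√10.55) = 1 − Φ(1.1484). So
  P(M_{10.55} ≥ 3.73) = 2(1 − Φ(1.1484)) ≈ 0.2508.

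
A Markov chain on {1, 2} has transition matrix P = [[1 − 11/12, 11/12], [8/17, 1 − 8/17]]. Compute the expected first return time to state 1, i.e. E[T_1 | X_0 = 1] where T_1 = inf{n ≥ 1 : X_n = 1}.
E[T_1 | X_0 = 1] = 1/π_1 = 283/96

For an irreducible recurrent Markov chain with stationary distribution π, E[T_i | X_0 = i] = 1/π_i (Kac's formula). Here π_1 = (8/17)/(11/12 + 8/17) = (8/17)/(283/204) = 96/283, so E[T_1 | X_0 = 1] = 1/π_1 = (11/12 + 8/17)/(8/17) = (283/204)/(8/17) = 283/96.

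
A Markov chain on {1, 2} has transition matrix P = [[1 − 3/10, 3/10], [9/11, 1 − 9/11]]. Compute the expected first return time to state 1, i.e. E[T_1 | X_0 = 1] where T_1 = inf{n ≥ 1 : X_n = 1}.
E[T_1 | X_0 = 1] = 1/π_1 = 41/30

For an irreducible recurrent Markov chain with stationary distribution π, E[T_i | X_0 = i] = 1/π_i (Kac's formula). Here π_1 = (9/11)/(3/10 + 9/11) = (9/11)/(123/110) = 30/41, so E[T_1 | X_0 = 1] = 1/π_1 = (3/10 + 9/11)/(9/11) = (123/110)/(9/11) = 41/30.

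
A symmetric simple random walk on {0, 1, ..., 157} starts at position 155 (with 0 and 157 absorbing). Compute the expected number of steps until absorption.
E[τ | X_0 = 155] = 310

Let v_k = E[τ | X_0 = k]. Boundary: v_0 = v_157 = 0. Recurrence: v_k = 1 + (v_{k-1} + v_{k+1})/2 for 1 ≤ k ≤ 156. The particular solution to v_k − (v_{k-1} + v_{k+1})/2 = 1 is v_k = −k^2. Adding homogeneous solution A + B k and matching boundaries gives v_k = k (157 − k). Substituting k = 155: v_155 = 155 · 2 = 310.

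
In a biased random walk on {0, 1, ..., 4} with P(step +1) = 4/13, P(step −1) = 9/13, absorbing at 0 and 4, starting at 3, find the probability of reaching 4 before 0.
P(hit 4 before 0) = (1 − (9/4)^3) / (1 − (9/4)^4) = 532/1261

Let u_k denote P(reach 4 before 0 | start at k). Boundary: u_0 = 0, u_4 = 1. Recurrence: u_k = 4/13·u_{k+1} + 9/13·u_{k-1} for 1 ≤ k ≤ 3. Try u_k = A + B·r^k with r = q/p = (9/13)/(4/13) = 9/4. Substitution satisfies the recurrence; boundary conditions give:
  u_k = (1 − r^k) / (1 − r^N) = (1 − (9/4)^3) / (1 − (9/4)^4) = 532/1261.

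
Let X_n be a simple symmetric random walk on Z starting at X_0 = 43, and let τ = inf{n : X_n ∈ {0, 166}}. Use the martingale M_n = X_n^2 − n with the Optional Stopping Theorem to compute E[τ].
E[τ] = 5289

M_n = X_n^2 − n is a martingale (since E[X_{n+1}^2 | F_n] = X_n^2 + 1). By OST (τ has finite mean in a bounded region), E[M_τ] = E[M_0] = X_0^2 − 0 = 43^2 = 1849. Also E[M_τ] = E[X_τ^2] − E[τ]. The walk exits at 0 or 166, with P(hit 166 first) = 43/166, so E[X_τ^2] = 166^2 · 43/166 + 0 = 7138. Thus E[τ] = E[X_τ^2] − E[M_τ] = 7138 − 1849 = 5289 = 43(166 − 43) = 5289.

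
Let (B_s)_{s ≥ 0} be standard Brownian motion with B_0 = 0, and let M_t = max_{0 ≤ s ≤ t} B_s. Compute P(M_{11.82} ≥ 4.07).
P(M_{11.82} ≥ 4.07) = 2·P(B_{11.82} ≥ 4.07) = 2(1 − Φ(4.07/√11.82)) ≈ 0.2365

By the reflection principle for Brownian motion, P(M_t ≥ a) = 2 · P(B_t ≥ a) for a ≥ 0. Since B_t ~ N(0, t), P(B_t ≥ 4.07) = 1 − Φ(4.07/√t) = 1 − Φ(4.07/√11.82) = 1 − Φ(1.1838). So
  P(M_{11.82} ≥ 4.07) = 2(1 − Φ(1.1838)) ≈ 0.2365.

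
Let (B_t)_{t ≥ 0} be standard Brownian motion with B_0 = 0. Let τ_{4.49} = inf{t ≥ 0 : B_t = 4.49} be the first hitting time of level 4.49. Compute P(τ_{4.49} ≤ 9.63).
P(τ_{4.49} ≤ 9.63) = 2(1 − Φ(4.49/√9.63)) = 2(1 − Φ(1.4469)) ≈ 0.1479

By the reflection principle for standard BM, P(τ_b ≤ t) = 2 · P(B_t ≥ b). Since B_t ~ N(0, t), P(B_t ≥ 4.49) = 1 − Φ(4.49/√t) = 1 − Φ(4.49/√9.63) = 1 − Φ(1.4469) ≈ 0.07396. Doubling: P(τ_{4.49} ≤ 9.63) ≈ 2 · 0.07396 = 0.14792 ≈ 0.1479.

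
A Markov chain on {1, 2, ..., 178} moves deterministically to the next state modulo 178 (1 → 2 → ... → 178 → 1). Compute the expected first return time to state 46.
E[T_46 | X_0 = 46] = 178

The chain cycles deterministically, so starting at state 46 it returns in exactly 178 steps. Equivalently, the stationary distribution is uniform π_j = 1/178 for every state j, so by Kac's formula E[T_46] = 1/π_46 = 178.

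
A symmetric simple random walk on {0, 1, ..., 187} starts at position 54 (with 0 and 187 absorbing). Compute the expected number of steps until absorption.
E[τ | X_0 = 54] = 7182

Let v_k = E[τ | X_0 = k]. Boundary: v_0 = v_187 = 0. Recurrence: v_k = 1 + (v_{k-1} + v_{k+1})/2 for 1 ≤ k ≤ 186. The particular solution to v_k − (v_{k-1} + v_{k+1})/2 = 1 is v_k = −k^2. Adding homogeneous solution A + B k and matching boundaries gives v_k = k (187 − k). Substituting k = 54: v_54 = 54 · 133 = 7182.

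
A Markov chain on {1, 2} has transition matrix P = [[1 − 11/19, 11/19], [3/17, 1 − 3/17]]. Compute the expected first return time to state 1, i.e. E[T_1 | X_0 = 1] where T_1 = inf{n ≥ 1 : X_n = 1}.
E[T_1 | X_0 = 1] = 1/π_1 = 244/57

For an irreducible recurrent Markov chain with stationary distribution π, E[T_i | X_0 = i] = 1/π_i (Kac's formula). Here π_1 = (3/17)/(11/19 + 3/17) = (3/17)/(244/323) = 57/244, so E[T_1 | X_0 = 1] = 1/π_1 = (11/19 + 3/17)/(3/17) = (244/323)/(3/17) = 244/57.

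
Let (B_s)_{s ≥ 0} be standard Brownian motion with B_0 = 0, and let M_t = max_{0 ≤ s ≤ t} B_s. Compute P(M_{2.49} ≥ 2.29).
P(M_{2.49} ≥ 2.29) = 2·P(B_{2.49} ≥ 2.29) = 2(1 − Φ(2.29/√2.49)) ≈ 0.1467

By the reflection principle for Brownian motion, P(M_t ≥ a) = 2 · P(B_t ≥ a) for a ≥ 0. Since B_t ~ N(0, t), P(B_t ≥ 2.29) = 1 − Φ(2.29/√t) = 1 − Φ(2.29/√2.49) = 1 − Φ(1.4512). So
  P(M_{2.49} ≥ 2.29) = 2(1 − Φ(1.4512)) ≈ 0.1467.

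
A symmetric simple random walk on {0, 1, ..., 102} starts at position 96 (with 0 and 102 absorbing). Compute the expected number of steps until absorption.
E[τ | X_0 = 96] = 576

Let v_k = E[τ | X_0 = k]. Boundary: v_0 = v_102 = 0. Recurrence: v_k = 1 + (v_{k-1} + v_{k+1})/2 for 1 ≤ k ≤ 101. The particular solution to v_k − (v_{k-1} + v_{k+1})/2 = 1 is v_k = −k^2. Adding homogeneous solution A + B k and matching boundaries gives v_k = k (102 − k). Substituting k = 96: v_96 = 96 · 6 = 576.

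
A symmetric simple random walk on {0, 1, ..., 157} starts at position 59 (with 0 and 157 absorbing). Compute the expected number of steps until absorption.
E[τ | X_0 = 59] = 5782

Let v_k = E[τ | X_0 = k]. Boundary: v_0 = v_157 = 0. Recurrence: v_k = 1 + (v_{k-1} + v_{k+1})/2 for 1 ≤ k ≤ 156. The particular solution to v_k − (v_{k-1} + v_{k+1})/2 = 1 is v_k = −k^2. Adding homogeneous solution A + B k and matching boundaries gives v_k = k (157 − k). Substituting k = 59: v_59 = 59 · 98 = 5782.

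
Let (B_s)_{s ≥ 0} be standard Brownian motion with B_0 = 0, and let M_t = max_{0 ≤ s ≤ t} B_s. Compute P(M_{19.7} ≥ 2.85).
P(M_{19.7} ≥ 2.85) = 2·P(B_{19.7} ≥ 2.85) = 2(1 − Φ(2.85/√19.7)) ≈ 0.5208

By the reflection principle for Brownian motion, P(M_t ≥ a) = 2 · P(B_t ≥ a) for a ≥ 0. Since B_t ~ N(0, t), P(B_t ≥ 2.85) = 1 − Φ(2.85/√t) = 1 − Φ(2.85/√19.7) = 1 − Φ(0.6421). So
  P(M_{19.7} ≥ 2.85) = 2(1 − Φ(0.6421)) ≈ 0.5208.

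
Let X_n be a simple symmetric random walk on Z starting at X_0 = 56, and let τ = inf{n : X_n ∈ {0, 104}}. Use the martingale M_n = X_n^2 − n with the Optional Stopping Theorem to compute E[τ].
E[τ] = 2688

M_n = X_n^2 − n is a martingale (since E[X_{n+1}^2 | F_n] = X_n^2 + 1). By OST (τ has finite mean in a bounded region), E[M_τ] = E[M_0] = X_0^2 − 0 = 56^2 = 3136. Also E[M_τ] = E[X_τ^2] − E[τ]. The walk exits at 0 or 104, with P(hit 104 first) = 56/104, so E[X_τ^2] = 104^2 · 56/104 + 0 = 5824. Thus E[τ] = E[X_τ^2] − E[M_τ] = 5824 − 3136 = 2688 = 56(104 − 56) = 2688.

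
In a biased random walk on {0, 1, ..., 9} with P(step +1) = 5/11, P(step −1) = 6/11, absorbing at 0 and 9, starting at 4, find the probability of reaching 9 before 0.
P(hit 9 before 0) = (1 − (6/5)^4) / (1 − (6/5)^9) = 2096875/8124571

Let u_k denote P(reach 9 before 0 | start at k). Boundary: u_0 = 0, u_9 = 1. Recurrence: u_k = 5/11·u_{k+1} + 6/11·u_{k-1} for 1 ≤ k ≤ 8. Try u_k = A + B·r^k with r = q/p = (6/11)/(5/11) = 6/5. Substitution satisfies the recurrence; boundary conditions give:
  u_k = (1 − r^k) / (1 − r^N) = (1 − (6/5)^4) / (1 − (6/5)^9) = 2096875/8124571.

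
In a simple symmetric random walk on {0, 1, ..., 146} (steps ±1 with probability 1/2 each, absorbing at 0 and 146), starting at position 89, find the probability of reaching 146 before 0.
P(hit 146 before 0) = 89/146

Let u_k = P(hit 146 before 0 | start at k). Then u_0 = 0, u_146 = 1, and u_k = u_{k-1}/2 + u_{k+1}/2 for 1 ≤ k ≤ 145. This harmonic recurrence is solved by u_k = k/146, giving u_89 = 89/146.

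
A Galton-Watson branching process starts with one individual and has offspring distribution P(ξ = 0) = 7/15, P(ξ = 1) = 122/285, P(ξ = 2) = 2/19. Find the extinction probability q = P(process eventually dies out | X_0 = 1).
q = 1

Mean offspring μ = 0·7/15 + 1·122/285 + 2·2/19 = 182/285 ≤ 1. For μ ≤ 1 with offspring not concentrated at 1, the Galton-Watson process goes extinct almost surely, so q = 1.
(Algebraic check: The pgf is f(s) = 7/15 + 122/285·s + 2/19·s². The extinction probability q is the smallest fixed point of f in [0, 1]. Setting s = f(s):
  2/19·s² + (122/285 − 1)·s + 7/15 = 0
  2/19·s² − (7/15 + 2/19)·s + 7/15 = 0
which factors as (s − 1)·(2/19·s − 7/15) = 0, giving roots s = 1 and s = (7/15)/(2/19) = 133/30. Since 133/30 ≥ 1, the smallest root in [0, 1] is s = 1.)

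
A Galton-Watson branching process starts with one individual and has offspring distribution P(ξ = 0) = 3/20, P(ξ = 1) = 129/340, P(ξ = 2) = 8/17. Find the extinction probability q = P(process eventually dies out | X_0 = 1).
q = 51/160

The pgf is f(s) = 3/20 + 129/340·s + 8/17·s². The extinction probability q is the smallest fixed point of f in [0, 1]. Setting s = f(s):
  8/17·s² + (129/340 − 1)·s + 3/20 = 0
  8/17·s² − (3/20 + 8/17)·s + 3/20 = 0
which factors as (s − 1)·(8/17·s − 3/20) = 0, giving roots s = 1 and s = (3/20)/(8/17) = 51/160.
Mean offspring μ = 129/340 + 2·8/17 = 449/340 > 1 (supercritical), so q < 1. The extinction probability is the smaller root: q = (3/20)/(8/17) = 51/160.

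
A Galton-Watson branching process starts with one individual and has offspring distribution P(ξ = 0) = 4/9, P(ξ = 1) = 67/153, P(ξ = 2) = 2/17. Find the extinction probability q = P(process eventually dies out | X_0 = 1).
q = 1

Mean offspring μ = 0·4/9 + 1·67/153 + 2·2/17 = 103/153 ≤ 1. For μ ≤ 1 with offspring not concentrated at 1, the Galton-Watson process goes extinct almost surely, so q = 1.
(Algebraic check: The pgf is f(s) = 4/9 + 67/153·s + 2/17·s². The extinction probability q is the smallest fixed point of f in [0, 1]. Setting s = f(s):
  2/17·s² + (67/153 − 1)·s + 4/9 = 0
  2/17·s² − (4/9 + 2/17)·s + 4/9 = 0
which factors as (s − 1)·(2/17·s − 4/9) = 0, giving roots s = 1 and s = (4/9)/(2/17) = 34/9. Since 34/9 ≥ 1, the smallest root in [0, 1] is s = 1.)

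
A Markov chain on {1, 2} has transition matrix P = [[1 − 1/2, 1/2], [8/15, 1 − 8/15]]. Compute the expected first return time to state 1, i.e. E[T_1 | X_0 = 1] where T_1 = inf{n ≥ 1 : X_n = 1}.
E[T_1 | X_0 = 1] = 1/π_1 = 31/16

For an irreducible recurrent Markov chain with stationary distribution π, E[T_i | X_0 = i] = 1/π_i (Kac's formula). Here π_1 = (8/15)/(1/2 + 8/15) = (8/15)/(31/30) = 16/31, so E[T_1 | X_0 = 1] = 1/π_1 = (1/2 + 8/15)/(8/15) = (31/30)/(8/15) = 31/16.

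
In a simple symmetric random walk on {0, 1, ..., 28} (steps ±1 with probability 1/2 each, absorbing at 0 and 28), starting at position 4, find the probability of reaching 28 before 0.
P(hit 28 before 0) = 4/28 = 1/7

Let u_k = P(hit 28 before 0 | start at k). Then u_0 = 0, u_28 = 1, and u_k = u_{k-1}/2 + u_{k+1}/2 for 1 ≤ k ≤ 27. This harmonic recurrence is solved by u_k = k/28, giving u_4 = 4/28 = 1/7.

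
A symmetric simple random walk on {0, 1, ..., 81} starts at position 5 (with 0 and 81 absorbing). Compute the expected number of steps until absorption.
E[τ | X_0 = 5] = 380

Let v_k = E[τ | X_0 = k]. Boundary: v_0 = v_81 = 0. Recurrence: v_k = 1 + (v_{k-1} + v_{k+1})/2 for 1 ≤ k ≤ 80. The particular solution to v_k − (v_{k-1} + v_{k+1})/2 = 1 is v_k = −k^2. Adding homogeneous solution A + B k and matching boundaries gives v_k = k (81 − k). Substituting k = 5: v_5 = 5 · 76 = 380.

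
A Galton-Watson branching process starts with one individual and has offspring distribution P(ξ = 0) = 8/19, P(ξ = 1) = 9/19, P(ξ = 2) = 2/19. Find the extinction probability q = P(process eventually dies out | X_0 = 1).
q = 1

Mean offspring μ = 0·8/19 + 1·9/19 + 2·2/19 = 13/19 ≤ 1. For μ ≤ 1 with offspring not concentrated at 1, the Galton-Watson process goes extinct almost surely, so q = 1.
(Algebraic check: The pgf is f(s) = 8/19 + 9/19·s + 2/19·s². The extinction probability q is the smallest fixed point of f in [0, 1]. Setting s = f(s):
  2/19·s² + (9/19 − 1)·s + 8/19 = 0
  2/19·s² − (8/19 + 2/19)·s + 8/19 = 0
which factors as (s − 1)·(2/19·s − 8/19) = 0, giving roots s = 1 and s = (8/19)/(2/19) = 4. Since 4 ≥ 1, the smallest root in [0, 1] is s = 1.)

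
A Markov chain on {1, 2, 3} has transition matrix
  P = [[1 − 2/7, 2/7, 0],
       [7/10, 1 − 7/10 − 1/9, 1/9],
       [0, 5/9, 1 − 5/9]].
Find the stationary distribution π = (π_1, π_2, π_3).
π = (49/73, 20/73, 4/73)

This is a birth-death chain on three states, which satisfies detailed balance: π_1 · P_{12} = π_2 · P_{21} and π_2 · P_{23} = π_3 · P_{32}.
From π_1 · 2/7 = π_2 · 7/10: π_2/π_1 = (2/7)/(7/10) = 20/49.
From π_2 · 1/9 = π_3 · 5/9: π_3/π_2 = (1/9)/(5/9) = 1/5.
Take π_1 proportional to 1; then unnormalized π = (1, 20/49, 4/49). Normalize by dividing by the sum 73/49:
  π = (49/73, 20/73, 4/73).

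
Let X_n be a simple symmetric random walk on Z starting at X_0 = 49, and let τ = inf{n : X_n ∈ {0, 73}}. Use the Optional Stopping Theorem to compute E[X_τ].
E[X_τ] = 49

X_n is a martingale and τ is a bounded-mean stopping time (indeed τ is finite a.s. with bounded expectation since the walk is in a bounded region). By the OST, E[X_τ] = E[X_0] = 49. Equivalently: E[X_τ] = 73 · P(hit 73 first) + 0 · P(hit 0 first) = 73 · (49/73) = 49.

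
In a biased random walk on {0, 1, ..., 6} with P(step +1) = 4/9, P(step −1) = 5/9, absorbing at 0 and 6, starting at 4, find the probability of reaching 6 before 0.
P(hit 6 before 0) = (1 − (5/4)^4) / (1 − (5/4)^6) = 656/1281

Let u_k denote P(reach 6 before 0 | start at k). Boundary: u_0 = 0, u_6 = 1. Recurrence: u_k = 4/9·u_{k+1} + 5/9·u_{k-1} for 1 ≤ k ≤ 5. Try u_k = A + B·r^k with r = q/p = (5/9)/(4/9) = 5/4. Substitution satisfies the recurrence; boundary conditions give:
  u_k = (1 − r^k) / (1 − r^N) = (1 − (5/4)^4) / (1 − (5/4)^6) = 656/1281.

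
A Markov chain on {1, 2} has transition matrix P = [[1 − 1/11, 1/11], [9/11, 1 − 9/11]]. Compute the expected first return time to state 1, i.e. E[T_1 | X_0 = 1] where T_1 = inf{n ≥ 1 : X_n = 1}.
E[T_1 | X_0 = 1] = 1/π_1 = 10/9

For an irreducible recurrent Markov chain with stationary distribution π, E[T_i | X_0 = i] = 1/π_i (Kac's formula). Here π_1 = (9/11)/(1/11 + 9/11) = (9/11)/(10/11) = 9/10, so E[T_1 | X_0 = 1] = 1/π_1 = (1/11 + 9/11)/(9/11) = (10/11)/(9/11) = 10/9.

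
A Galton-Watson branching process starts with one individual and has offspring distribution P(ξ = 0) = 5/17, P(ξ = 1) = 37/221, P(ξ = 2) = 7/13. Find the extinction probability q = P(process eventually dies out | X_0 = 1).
q = 65/119

The pgf is f(s) = 5/17 + 37/221·s + 7/13·s². The extinction probability q is the smallest fixed point of f in [0, 1]. Setting s = f(s):
  7/13·s² + (37/221 − 1)·s + 5/17 = 0
  7/13·s² − (5/17 + 7/13)·s + 5/17 = 0
which factors as (s − 1)·(7/13·s − 5/17) = 0, giving roots s = 1 and s = (5/17)/(7/13) = 65/119.
Mean offspring μ = 37/221 + 2·7/13 = 275/221 > 1 (supercritical), so q < 1. The extinction probability is the smaller root: q = (5/17)/(7/13) = 65/119.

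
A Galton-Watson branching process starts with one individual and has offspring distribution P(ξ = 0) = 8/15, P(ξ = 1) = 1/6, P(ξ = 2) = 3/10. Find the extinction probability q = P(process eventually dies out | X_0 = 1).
q = 1

Mean offspring μ = 0·8/15 + 1·1/6 + 2·3/10 = 23/30 ≤ 1. For μ ≤ 1 with offspring not concentrated at 1, the Galton-Watson process goes extinct almost surely, so q = 1.
(Algebraic check: The pgf is f(s) = 8/15 + 1/6·s + 3/10·s². The extinction probability q is the smallest fixed point of f in [0, 1]. Setting s = f(s):
  3/10·s² + (1/6 − 1)·s + 8/15 = 0
  3/10·s² − (8/15 + 3/10)·s + 8/15 = 0
which factors as (s − 1)·(3/10·s − 8/15) = 0, giving roots s = 1 and s = (8/15)/(3/10) = 16/9. Since 16/9 ≥ 1, the smallest root in [0, 1] is s = 1.)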